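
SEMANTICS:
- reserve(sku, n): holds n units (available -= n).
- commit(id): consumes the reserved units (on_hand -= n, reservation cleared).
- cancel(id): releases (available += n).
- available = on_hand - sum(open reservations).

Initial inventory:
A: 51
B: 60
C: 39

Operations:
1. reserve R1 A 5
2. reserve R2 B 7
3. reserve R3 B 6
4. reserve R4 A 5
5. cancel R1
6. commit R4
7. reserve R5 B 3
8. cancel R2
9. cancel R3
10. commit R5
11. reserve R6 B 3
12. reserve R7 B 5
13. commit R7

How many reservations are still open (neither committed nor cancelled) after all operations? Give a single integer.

Step 1: reserve R1 A 5 -> on_hand[A=51 B=60 C=39] avail[A=46 B=60 C=39] open={R1}
Step 2: reserve R2 B 7 -> on_hand[A=51 B=60 C=39] avail[A=46 B=53 C=39] open={R1,R2}
Step 3: reserve R3 B 6 -> on_hand[A=51 B=60 C=39] avail[A=46 B=47 C=39] open={R1,R2,R3}
Step 4: reserve R4 A 5 -> on_hand[A=51 B=60 C=39] avail[A=41 B=47 C=39] open={R1,R2,R3,R4}
Step 5: cancel R1 -> on_hand[A=51 B=60 C=39] avail[A=46 B=47 C=39] open={R2,R3,R4}
Step 6: commit R4 -> on_hand[A=46 B=60 C=39] avail[A=46 B=47 C=39] open={R2,R3}
Step 7: reserve R5 B 3 -> on_hand[A=46 B=60 C=39] avail[A=46 B=44 C=39] open={R2,R3,R5}
Step 8: cancel R2 -> on_hand[A=46 B=60 C=39] avail[A=46 B=51 C=39] open={R3,R5}
Step 9: cancel R3 -> on_hand[A=46 B=60 C=39] avail[A=46 B=57 C=39] open={R5}
Step 10: commit R5 -> on_hand[A=46 B=57 C=39] avail[A=46 B=57 C=39] open={}
Step 11: reserve R6 B 3 -> on_hand[A=46 B=57 C=39] avail[A=46 B=54 C=39] open={R6}
Step 12: reserve R7 B 5 -> on_hand[A=46 B=57 C=39] avail[A=46 B=49 C=39] open={R6,R7}
Step 13: commit R7 -> on_hand[A=46 B=52 C=39] avail[A=46 B=49 C=39] open={R6}
Open reservations: ['R6'] -> 1

Answer: 1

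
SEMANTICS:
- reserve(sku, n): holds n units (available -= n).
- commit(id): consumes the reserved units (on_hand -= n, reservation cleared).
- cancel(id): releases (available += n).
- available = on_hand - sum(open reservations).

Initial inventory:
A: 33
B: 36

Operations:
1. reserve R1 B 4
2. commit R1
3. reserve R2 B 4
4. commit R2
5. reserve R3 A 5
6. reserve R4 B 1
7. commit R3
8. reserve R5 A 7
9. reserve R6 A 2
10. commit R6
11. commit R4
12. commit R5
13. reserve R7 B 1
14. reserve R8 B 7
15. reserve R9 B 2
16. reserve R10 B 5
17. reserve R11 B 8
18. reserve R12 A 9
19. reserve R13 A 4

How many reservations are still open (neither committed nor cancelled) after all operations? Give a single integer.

Answer: 7

Derivation:
Step 1: reserve R1 B 4 -> on_hand[A=33 B=36] avail[A=33 B=32] open={R1}
Step 2: commit R1 -> on_hand[A=33 B=32] avail[A=33 B=32] open={}
Step 3: reserve R2 B 4 -> on_hand[A=33 B=32] avail[A=33 B=28] open={R2}
Step 4: commit R2 -> on_hand[A=33 B=28] avail[A=33 B=28] open={}
Step 5: reserve R3 A 5 -> on_hand[A=33 B=28] avail[A=28 B=28] open={R3}
Step 6: reserve R4 B 1 -> on_hand[A=33 B=28] avail[A=28 B=27] open={R3,R4}
Step 7: commit R3 -> on_hand[A=28 B=28] avail[A=28 B=27] open={R4}
Step 8: reserve R5 A 7 -> on_hand[A=28 B=28] avail[A=21 B=27] open={R4,R5}
Step 9: reserve R6 A 2 -> on_hand[A=28 B=28] avail[A=19 B=27] open={R4,R5,R6}
Step 10: commit R6 -> on_hand[A=26 B=28] avail[A=19 B=27] open={R4,R5}
Step 11: commit R4 -> on_hand[A=26 B=27] avail[A=19 B=27] open={R5}
Step 12: commit R5 -> on_hand[A=19 B=27] avail[A=19 B=27] open={}
Step 13: reserve R7 B 1 -> on_hand[A=19 B=27] avail[A=19 B=26] open={R7}
Step 14: reserve R8 B 7 -> on_hand[A=19 B=27] avail[A=19 B=19] open={R7,R8}
Step 15: reserve R9 B 2 -> on_hand[A=19 B=27] avail[A=19 B=17] open={R7,R8,R9}
Step 16: reserve R10 B 5 -> on_hand[A=19 B=27] avail[A=19 B=12] open={R10,R7,R8,R9}
Step 17: reserve R11 B 8 -> on_hand[A=19 B=27] avail[A=19 B=4] open={R10,R11,R7,R8,R9}
Step 18: reserve R12 A 9 -> on_hand[A=19 B=27] avail[A=10 B=4] open={R10,R11,R12,R7,R8,R9}
Step 19: reserve R13 A 4 -> on_hand[A=19 B=27] avail[A=6 B=4] open={R10,R11,R12,R13,R7,R8,R9}
Open reservations: ['R10', 'R11', 'R12', 'R13', 'R7', 'R8', 'R9'] -> 7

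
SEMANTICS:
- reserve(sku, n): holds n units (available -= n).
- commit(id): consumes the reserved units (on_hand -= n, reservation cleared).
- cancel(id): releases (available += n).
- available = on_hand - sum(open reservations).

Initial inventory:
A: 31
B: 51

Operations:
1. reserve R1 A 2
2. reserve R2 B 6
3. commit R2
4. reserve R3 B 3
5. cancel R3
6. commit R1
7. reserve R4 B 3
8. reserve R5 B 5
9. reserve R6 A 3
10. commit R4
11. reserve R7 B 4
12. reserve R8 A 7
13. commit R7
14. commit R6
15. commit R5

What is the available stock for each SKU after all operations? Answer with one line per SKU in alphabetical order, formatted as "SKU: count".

Step 1: reserve R1 A 2 -> on_hand[A=31 B=51] avail[A=29 B=51] open={R1}
Step 2: reserve R2 B 6 -> on_hand[A=31 B=51] avail[A=29 B=45] open={R1,R2}
Step 3: commit R2 -> on_hand[A=31 B=45] avail[A=29 B=45] open={R1}
Step 4: reserve R3 B 3 -> on_hand[A=31 B=45] avail[A=29 B=42] open={R1,R3}
Step 5: cancel R3 -> on_hand[A=31 B=45] avail[A=29 B=45] open={R1}
Step 6: commit R1 -> on_hand[A=29 B=45] avail[A=29 B=45] open={}
Step 7: reserve R4 B 3 -> on_hand[A=29 B=45] avail[A=29 B=42] open={R4}
Step 8: reserve R5 B 5 -> on_hand[A=29 B=45] avail[A=29 B=37] open={R4,R5}
Step 9: reserve R6 A 3 -> on_hand[A=29 B=45] avail[A=26 B=37] open={R4,R5,R6}
Step 10: commit R4 -> on_hand[A=29 B=42] avail[A=26 B=37] open={R5,R6}
Step 11: reserve R7 B 4 -> on_hand[A=29 B=42] avail[A=26 B=33] open={R5,R6,R7}
Step 12: reserve R8 A 7 -> on_hand[A=29 B=42] avail[A=19 B=33] open={R5,R6,R7,R8}
Step 13: commit R7 -> on_hand[A=29 B=38] avail[A=19 B=33] open={R5,R6,R8}
Step 14: commit R6 -> on_hand[A=26 B=38] avail[A=19 B=33] open={R5,R8}
Step 15: commit R5 -> on_hand[A=26 B=33] avail[A=19 B=33] open={R8}

Answer: A: 19
B: 33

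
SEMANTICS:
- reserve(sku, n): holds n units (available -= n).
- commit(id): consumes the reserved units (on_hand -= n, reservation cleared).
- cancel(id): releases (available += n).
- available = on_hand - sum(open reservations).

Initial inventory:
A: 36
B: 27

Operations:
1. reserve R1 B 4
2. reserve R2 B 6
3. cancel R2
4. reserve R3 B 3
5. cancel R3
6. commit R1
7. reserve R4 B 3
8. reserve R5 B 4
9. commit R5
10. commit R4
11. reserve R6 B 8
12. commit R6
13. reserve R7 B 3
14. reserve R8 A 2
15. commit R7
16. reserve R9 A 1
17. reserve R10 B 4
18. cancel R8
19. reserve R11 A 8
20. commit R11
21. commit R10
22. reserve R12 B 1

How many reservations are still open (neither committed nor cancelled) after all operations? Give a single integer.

Answer: 2

Derivation:
Step 1: reserve R1 B 4 -> on_hand[A=36 B=27] avail[A=36 B=23] open={R1}
Step 2: reserve R2 B 6 -> on_hand[A=36 B=27] avail[A=36 B=17] open={R1,R2}
Step 3: cancel R2 -> on_hand[A=36 B=27] avail[A=36 B=23] open={R1}
Step 4: reserve R3 B 3 -> on_hand[A=36 B=27] avail[A=36 B=20] open={R1,R3}
Step 5: cancel R3 -> on_hand[A=36 B=27] avail[A=36 B=23] open={R1}
Step 6: commit R1 -> on_hand[A=36 B=23] avail[A=36 B=23] open={}
Step 7: reserve R4 B 3 -> on_hand[A=36 B=23] avail[A=36 B=20] open={R4}
Step 8: reserve R5 B 4 -> on_hand[A=36 B=23] avail[A=36 B=16] open={R4,R5}
Step 9: commit R5 -> on_hand[A=36 B=19] avail[A=36 B=16] open={R4}
Step 10: commit R4 -> on_hand[A=36 B=16] avail[A=36 B=16] open={}
Step 11: reserve R6 B 8 -> on_hand[A=36 B=16] avail[A=36 B=8] open={R6}
Step 12: commit R6 -> on_hand[A=36 B=8] avail[A=36 B=8] open={}
Step 13: reserve R7 B 3 -> on_hand[A=36 B=8] avail[A=36 B=5] open={R7}
Step 14: reserve R8 A 2 -> on_hand[A=36 B=8] avail[A=34 B=5] open={R7,R8}
Step 15: commit R7 -> on_hand[A=36 B=5] avail[A=34 B=5] open={R8}
Step 16: reserve R9 A 1 -> on_hand[A=36 B=5] avail[A=33 B=5] open={R8,R9}
Step 17: reserve R10 B 4 -> on_hand[A=36 B=5] avail[A=33 B=1] open={R10,R8,R9}
Step 18: cancel R8 -> on_hand[A=36 B=5] avail[A=35 B=1] open={R10,R9}
Step 19: reserve R11 A 8 -> on_hand[A=36 B=5] avail[A=27 B=1] open={R10,R11,R9}
Step 20: commit R11 -> on_hand[A=28 B=5] avail[A=27 B=1] open={R10,R9}
Step 21: commit R10 -> on_hand[A=28 B=1] avail[A=27 B=1] open={R9}
Step 22: reserve R12 B 1 -> on_hand[A=28 B=1] avail[A=27 B=0] open={R12,R9}
Open reservations: ['R12', 'R9'] -> 2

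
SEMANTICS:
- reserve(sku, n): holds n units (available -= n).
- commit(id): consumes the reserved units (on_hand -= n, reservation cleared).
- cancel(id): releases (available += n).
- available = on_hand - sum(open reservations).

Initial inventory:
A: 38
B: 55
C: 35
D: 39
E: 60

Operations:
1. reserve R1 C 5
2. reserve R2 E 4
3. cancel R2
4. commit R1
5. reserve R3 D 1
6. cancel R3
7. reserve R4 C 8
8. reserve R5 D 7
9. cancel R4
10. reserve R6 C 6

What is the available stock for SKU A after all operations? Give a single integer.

Step 1: reserve R1 C 5 -> on_hand[A=38 B=55 C=35 D=39 E=60] avail[A=38 B=55 C=30 D=39 E=60] open={R1}
Step 2: reserve R2 E 4 -> on_hand[A=38 B=55 C=35 D=39 E=60] avail[A=38 B=55 C=30 D=39 E=56] open={R1,R2}
Step 3: cancel R2 -> on_hand[A=38 B=55 C=35 D=39 E=60] avail[A=38 B=55 C=30 D=39 E=60] open={R1}
Step 4: commit R1 -> on_hand[A=38 B=55 C=30 D=39 E=60] avail[A=38 B=55 C=30 D=39 E=60] open={}
Step 5: reserve R3 D 1 -> on_hand[A=38 B=55 C=30 D=39 E=60] avail[A=38 B=55 C=30 D=38 E=60] open={R3}
Step 6: cancel R3 -> on_hand[A=38 B=55 C=30 D=39 E=60] avail[A=38 B=55 C=30 D=39 E=60] open={}
Step 7: reserve R4 C 8 -> on_hand[A=38 B=55 C=30 D=39 E=60] avail[A=38 B=55 C=22 D=39 E=60] open={R4}
Step 8: reserve R5 D 7 -> on_hand[A=38 B=55 C=30 D=39 E=60] avail[A=38 B=55 C=22 D=32 E=60] open={R4,R5}
Step 9: cancel R4 -> on_hand[A=38 B=55 C=30 D=39 E=60] avail[A=38 B=55 C=30 D=32 E=60] open={R5}
Step 10: reserve R6 C 6 -> on_hand[A=38 B=55 C=30 D=39 E=60] avail[A=38 B=55 C=24 D=32 E=60] open={R5,R6}
Final available[A] = 38

Answer: 38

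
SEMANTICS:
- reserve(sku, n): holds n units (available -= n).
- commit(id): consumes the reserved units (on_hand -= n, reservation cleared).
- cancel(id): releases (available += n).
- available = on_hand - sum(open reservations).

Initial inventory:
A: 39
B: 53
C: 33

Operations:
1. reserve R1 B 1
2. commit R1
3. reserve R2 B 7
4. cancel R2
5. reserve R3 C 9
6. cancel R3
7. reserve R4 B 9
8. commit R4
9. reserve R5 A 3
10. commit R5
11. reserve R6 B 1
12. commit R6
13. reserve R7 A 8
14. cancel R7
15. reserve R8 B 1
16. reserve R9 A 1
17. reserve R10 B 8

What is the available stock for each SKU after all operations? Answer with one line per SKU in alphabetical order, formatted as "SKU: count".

Answer: A: 35
B: 33
C: 33

Derivation:
Step 1: reserve R1 B 1 -> on_hand[A=39 B=53 C=33] avail[A=39 B=52 C=33] open={R1}
Step 2: commit R1 -> on_hand[A=39 B=52 C=33] avail[A=39 B=52 C=33] open={}
Step 3: reserve R2 B 7 -> on_hand[A=39 B=52 C=33] avail[A=39 B=45 C=33] open={R2}
Step 4: cancel R2 -> on_hand[A=39 B=52 C=33] avail[A=39 B=52 C=33] open={}
Step 5: reserve R3 C 9 -> on_hand[A=39 B=52 C=33] avail[A=39 B=52 C=24] open={R3}
Step 6: cancel R3 -> on_hand[A=39 B=52 C=33] avail[A=39 B=52 C=33] open={}
Step 7: reserve R4 B 9 -> on_hand[A=39 B=52 C=33] avail[A=39 B=43 C=33] open={R4}
Step 8: commit R4 -> on_hand[A=39 B=43 C=33] avail[A=39 B=43 C=33] open={}
Step 9: reserve R5 A 3 -> on_hand[A=39 B=43 C=33] avail[A=36 B=43 C=33] open={R5}
Step 10: commit R5 -> on_hand[A=36 B=43 C=33] avail[A=36 B=43 C=33] open={}
Step 11: reserve R6 B 1 -> on_hand[A=36 B=43 C=33] avail[A=36 B=42 C=33] open={R6}
Step 12: commit R6 -> on_hand[A=36 B=42 C=33] avail[A=36 B=42 C=33] open={}
Step 13: reserve R7 A 8 -> on_hand[A=36 B=42 C=33] avail[A=28 B=42 C=33] open={R7}
Step 14: cancel R7 -> on_hand[A=36 B=42 C=33] avail[A=36 B=42 C=33] open={}
Step 15: reserve R8 B 1 -> on_hand[A=36 B=42 C=33] avail[A=36 B=41 C=33] open={R8}
Step 16: reserve R9 A 1 -> on_hand[A=36 B=42 C=33] avail[A=35 B=41 C=33] open={R8,R9}
Step 17: reserve R10 B 8 -> on_hand[A=36 B=42 C=33] avail[A=35 B=33 C=33] open={R10,R8,R9}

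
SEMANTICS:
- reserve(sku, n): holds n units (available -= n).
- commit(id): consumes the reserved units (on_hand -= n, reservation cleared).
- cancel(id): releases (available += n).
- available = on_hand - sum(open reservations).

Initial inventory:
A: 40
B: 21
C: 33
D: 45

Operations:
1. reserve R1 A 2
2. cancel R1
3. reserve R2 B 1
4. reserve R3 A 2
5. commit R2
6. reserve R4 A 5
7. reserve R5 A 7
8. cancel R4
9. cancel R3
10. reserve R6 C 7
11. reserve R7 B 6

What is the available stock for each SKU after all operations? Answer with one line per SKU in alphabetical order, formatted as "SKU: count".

Answer: A: 33
B: 14
C: 26
D: 45

Derivation:
Step 1: reserve R1 A 2 -> on_hand[A=40 B=21 C=33 D=45] avail[A=38 B=21 C=33 D=45] open={R1}
Step 2: cancel R1 -> on_hand[A=40 B=21 C=33 D=45] avail[A=40 B=21 C=33 D=45] open={}
Step 3: reserve R2 B 1 -> on_hand[A=40 B=21 C=33 D=45] avail[A=40 B=20 C=33 D=45] open={R2}
Step 4: reserve R3 A 2 -> on_hand[A=40 B=21 C=33 D=45] avail[A=38 B=20 C=33 D=45] open={R2,R3}
Step 5: commit R2 -> on_hand[A=40 B=20 C=33 D=45] avail[A=38 B=20 C=33 D=45] open={R3}
Step 6: reserve R4 A 5 -> on_hand[A=40 B=20 C=33 D=45] avail[A=33 B=20 C=33 D=45] open={R3,R4}
Step 7: reserve R5 A 7 -> on_hand[A=40 B=20 C=33 D=45] avail[A=26 B=20 C=33 D=45] open={R3,R4,R5}
Step 8: cancel R4 -> on_hand[A=40 B=20 C=33 D=45] avail[A=31 B=20 C=33 D=45] open={R3,R5}
Step 9: cancel R3 -> on_hand[A=40 B=20 C=33 D=45] avail[A=33 B=20 C=33 D=45] open={R5}
Step 10: reserve R6 C 7 -> on_hand[A=40 B=20 C=33 D=45] avail[A=33 B=20 C=26 D=45] open={R5,R6}
Step 11: reserve R7 B 6 -> on_hand[A=40 B=20 C=33 D=45] avail[A=33 B=14 C=26 D=45] open={R5,R6,R7}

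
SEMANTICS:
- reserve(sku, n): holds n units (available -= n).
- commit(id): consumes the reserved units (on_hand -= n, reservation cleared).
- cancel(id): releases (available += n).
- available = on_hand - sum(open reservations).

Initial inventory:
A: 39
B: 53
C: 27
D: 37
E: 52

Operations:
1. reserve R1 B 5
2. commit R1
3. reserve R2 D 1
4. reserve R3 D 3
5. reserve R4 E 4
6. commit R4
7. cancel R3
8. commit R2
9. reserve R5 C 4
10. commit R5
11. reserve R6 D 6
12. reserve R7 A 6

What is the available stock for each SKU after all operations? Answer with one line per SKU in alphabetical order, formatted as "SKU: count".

Step 1: reserve R1 B 5 -> on_hand[A=39 B=53 C=27 D=37 E=52] avail[A=39 B=48 C=27 D=37 E=52] open={R1}
Step 2: commit R1 -> on_hand[A=39 B=48 C=27 D=37 E=52] avail[A=39 B=48 C=27 D=37 E=52] open={}
Step 3: reserve R2 D 1 -> on_hand[A=39 B=48 C=27 D=37 E=52] avail[A=39 B=48 C=27 D=36 E=52] open={R2}
Step 4: reserve R3 D 3 -> on_hand[A=39 B=48 C=27 D=37 E=52] avail[A=39 B=48 C=27 D=33 E=52] open={R2,R3}
Step 5: reserve R4 E 4 -> on_hand[A=39 B=48 C=27 D=37 E=52] avail[A=39 B=48 C=27 D=33 E=48] open={R2,R3,R4}
Step 6: commit R4 -> on_hand[A=39 B=48 C=27 D=37 E=48] avail[A=39 B=48 C=27 D=33 E=48] open={R2,R3}
Step 7: cancel R3 -> on_hand[A=39 B=48 C=27 D=37 E=48] avail[A=39 B=48 C=27 D=36 E=48] open={R2}
Step 8: commit R2 -> on_hand[A=39 B=48 C=27 D=36 E=48] avail[A=39 B=48 C=27 D=36 E=48] open={}
Step 9: reserve R5 C 4 -> on_hand[A=39 B=48 C=27 D=36 E=48] avail[A=39 B=48 C=23 D=36 E=48] open={R5}
Step 10: commit R5 -> on_hand[A=39 B=48 C=23 D=36 E=48] avail[A=39 B=48 C=23 D=36 E=48] open={}
Step 11: reserve R6 D 6 -> on_hand[A=39 B=48 C=23 D=36 E=48] avail[A=39 B=48 C=23 D=30 E=48] open={R6}
Step 12: reserve R7 A 6 -> on_hand[A=39 B=48 C=23 D=36 E=48] avail[A=33 B=48 C=23 D=30 E=48] open={R6,R7}

Answer: A: 33
B: 48
C: 23
D: 30
E: 48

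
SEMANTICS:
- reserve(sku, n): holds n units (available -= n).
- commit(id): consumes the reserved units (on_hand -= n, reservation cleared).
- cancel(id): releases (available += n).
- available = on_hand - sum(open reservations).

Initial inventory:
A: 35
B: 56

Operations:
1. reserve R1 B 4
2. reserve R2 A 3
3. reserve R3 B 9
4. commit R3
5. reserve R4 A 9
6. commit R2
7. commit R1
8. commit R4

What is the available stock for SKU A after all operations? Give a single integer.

Step 1: reserve R1 B 4 -> on_hand[A=35 B=56] avail[A=35 B=52] open={R1}
Step 2: reserve R2 A 3 -> on_hand[A=35 B=56] avail[A=32 B=52] open={R1,R2}
Step 3: reserve R3 B 9 -> on_hand[A=35 B=56] avail[A=32 B=43] open={R1,R2,R3}
Step 4: commit R3 -> on_hand[A=35 B=47] avail[A=32 B=43] open={R1,R2}
Step 5: reserve R4 A 9 -> on_hand[A=35 B=47] avail[A=23 B=43] open={R1,R2,R4}
Step 6: commit R2 -> on_hand[A=32 B=47] avail[A=23 B=43] open={R1,R4}
Step 7: commit R1 -> on_hand[A=32 B=43] avail[A=23 B=43] open={R4}
Step 8: commit R4 -> on_hand[A=23 B=43] avail[A=23 B=43] open={}
Final available[A] = 23

Answer: 23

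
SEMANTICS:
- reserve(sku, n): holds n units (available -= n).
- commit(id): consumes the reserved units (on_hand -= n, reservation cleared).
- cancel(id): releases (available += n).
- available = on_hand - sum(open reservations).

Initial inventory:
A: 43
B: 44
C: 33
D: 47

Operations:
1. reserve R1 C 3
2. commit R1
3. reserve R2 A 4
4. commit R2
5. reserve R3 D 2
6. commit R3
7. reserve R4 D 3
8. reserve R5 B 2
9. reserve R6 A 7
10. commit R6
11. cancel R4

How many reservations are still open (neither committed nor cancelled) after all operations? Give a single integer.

Step 1: reserve R1 C 3 -> on_hand[A=43 B=44 C=33 D=47] avail[A=43 B=44 C=30 D=47] open={R1}
Step 2: commit R1 -> on_hand[A=43 B=44 C=30 D=47] avail[A=43 B=44 C=30 D=47] open={}
Step 3: reserve R2 A 4 -> on_hand[A=43 B=44 C=30 D=47] avail[A=39 B=44 C=30 D=47] open={R2}
Step 4: commit R2 -> on_hand[A=39 B=44 C=30 D=47] avail[A=39 B=44 C=30 D=47] open={}
Step 5: reserve R3 D 2 -> on_hand[A=39 B=44 C=30 D=47] avail[A=39 B=44 C=30 D=45] open={R3}
Step 6: commit R3 -> on_hand[A=39 B=44 C=30 D=45] avail[A=39 B=44 C=30 D=45] open={}
Step 7: reserve R4 D 3 -> on_hand[A=39 B=44 C=30 D=45] avail[A=39 B=44 C=30 D=42] open={R4}
Step 8: reserve R5 B 2 -> on_hand[A=39 B=44 C=30 D=45] avail[A=39 B=42 C=30 D=42] open={R4,R5}
Step 9: reserve R6 A 7 -> on_hand[A=39 B=44 C=30 D=45] avail[A=32 B=42 C=30 D=42] open={R4,R5,R6}
Step 10: commit R6 -> on_hand[A=32 B=44 C=30 D=45] avail[A=32 B=42 C=30 D=42] open={R4,R5}
Step 11: cancel R4 -> on_hand[A=32 B=44 C=30 D=45] avail[A=32 B=42 C=30 D=45] open={R5}
Open reservations: ['R5'] -> 1

Answer: 1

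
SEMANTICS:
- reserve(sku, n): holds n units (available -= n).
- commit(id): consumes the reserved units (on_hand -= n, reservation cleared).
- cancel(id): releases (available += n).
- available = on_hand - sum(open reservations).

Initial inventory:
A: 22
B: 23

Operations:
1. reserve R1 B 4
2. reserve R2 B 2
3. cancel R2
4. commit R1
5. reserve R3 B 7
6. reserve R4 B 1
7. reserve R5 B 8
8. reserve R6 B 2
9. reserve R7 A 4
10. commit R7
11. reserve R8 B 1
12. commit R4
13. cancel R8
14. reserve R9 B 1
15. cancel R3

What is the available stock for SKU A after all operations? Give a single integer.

Answer: 18

Derivation:
Step 1: reserve R1 B 4 -> on_hand[A=22 B=23] avail[A=22 B=19] open={R1}
Step 2: reserve R2 B 2 -> on_hand[A=22 B=23] avail[A=22 B=17] open={R1,R2}
Step 3: cancel R2 -> on_hand[A=22 B=23] avail[A=22 B=19] open={R1}
Step 4: commit R1 -> on_hand[A=22 B=19] avail[A=22 B=19] open={}
Step 5: reserve R3 B 7 -> on_hand[A=22 B=19] avail[A=22 B=12] open={R3}
Step 6: reserve R4 B 1 -> on_hand[A=22 B=19] avail[A=22 B=11] open={R3,R4}
Step 7: reserve R5 B 8 -> on_hand[A=22 B=19] avail[A=22 B=3] open={R3,R4,R5}
Step 8: reserve R6 B 2 -> on_hand[A=22 B=19] avail[A=22 B=1] open={R3,R4,R5,R6}
Step 9: reserve R7 A 4 -> on_hand[A=22 B=19] avail[A=18 B=1] open={R3,R4,R5,R6,R7}
Step 10: commit R7 -> on_hand[A=18 B=19] avail[A=18 B=1] open={R3,R4,R5,R6}
Step 11: reserve R8 B 1 -> on_hand[A=18 B=19] avail[A=18 B=0] open={R3,R4,R5,R6,R8}
Step 12: commit R4 -> on_hand[A=18 B=18] avail[A=18 B=0] open={R3,R5,R6,R8}
Step 13: cancel R8 -> on_hand[A=18 B=18] avail[A=18 B=1] open={R3,R5,R6}
Step 14: reserve R9 B 1 -> on_hand[A=18 B=18] avail[A=18 B=0] open={R3,R5,R6,R9}
Step 15: cancel R3 -> on_hand[A=18 B=18] avail[A=18 B=7] open={R5,R6,R9}
Final available[A] = 18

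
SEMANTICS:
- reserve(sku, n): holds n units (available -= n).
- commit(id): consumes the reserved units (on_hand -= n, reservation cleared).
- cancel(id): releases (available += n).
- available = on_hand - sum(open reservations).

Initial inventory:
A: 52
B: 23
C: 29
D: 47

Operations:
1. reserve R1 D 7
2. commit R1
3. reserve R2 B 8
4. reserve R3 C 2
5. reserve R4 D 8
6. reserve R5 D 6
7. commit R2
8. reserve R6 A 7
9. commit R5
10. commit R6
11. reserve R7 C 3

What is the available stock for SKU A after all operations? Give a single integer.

Answer: 45

Derivation:
Step 1: reserve R1 D 7 -> on_hand[A=52 B=23 C=29 D=47] avail[A=52 B=23 C=29 D=40] open={R1}
Step 2: commit R1 -> on_hand[A=52 B=23 C=29 D=40] avail[A=52 B=23 C=29 D=40] open={}
Step 3: reserve R2 B 8 -> on_hand[A=52 B=23 C=29 D=40] avail[A=52 B=15 C=29 D=40] open={R2}
Step 4: reserve R3 C 2 -> on_hand[A=52 B=23 C=29 D=40] avail[A=52 B=15 C=27 D=40] open={R2,R3}
Step 5: reserve R4 D 8 -> on_hand[A=52 B=23 C=29 D=40] avail[A=52 B=15 C=27 D=32] open={R2,R3,R4}
Step 6: reserve R5 D 6 -> on_hand[A=52 B=23 C=29 D=40] avail[A=52 B=15 C=27 D=26] open={R2,R3,R4,R5}
Step 7: commit R2 -> on_hand[A=52 B=15 C=29 D=40] avail[A=52 B=15 C=27 D=26] open={R3,R4,R5}
Step 8: reserve R6 A 7 -> on_hand[A=52 B=15 C=29 D=40] avail[A=45 B=15 C=27 D=26] open={R3,R4,R5,R6}
Step 9: commit R5 -> on_hand[A=52 B=15 C=29 D=34] avail[A=45 B=15 C=27 D=26] open={R3,R4,R6}
Step 10: commit R6 -> on_hand[A=45 B=15 C=29 D=34] avail[A=45 B=15 C=27 D=26] open={R3,R4}
Step 11: reserve R7 C 3 -> on_hand[A=45 B=15 C=29 D=34] avail[A=45 B=15 C=24 D=26] open={R3,R4,R7}
Final available[A] = 45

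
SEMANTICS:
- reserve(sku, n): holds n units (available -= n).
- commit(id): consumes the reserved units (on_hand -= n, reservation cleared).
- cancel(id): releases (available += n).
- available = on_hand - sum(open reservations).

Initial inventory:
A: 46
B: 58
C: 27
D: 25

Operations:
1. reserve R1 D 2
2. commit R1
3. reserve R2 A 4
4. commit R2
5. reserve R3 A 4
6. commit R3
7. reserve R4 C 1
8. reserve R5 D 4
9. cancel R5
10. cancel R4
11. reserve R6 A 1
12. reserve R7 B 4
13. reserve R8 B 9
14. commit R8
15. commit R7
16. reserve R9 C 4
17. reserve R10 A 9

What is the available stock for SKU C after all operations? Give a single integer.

Answer: 23

Derivation:
Step 1: reserve R1 D 2 -> on_hand[A=46 B=58 C=27 D=25] avail[A=46 B=58 C=27 D=23] open={R1}
Step 2: commit R1 -> on_hand[A=46 B=58 C=27 D=23] avail[A=46 B=58 C=27 D=23] open={}
Step 3: reserve R2 A 4 -> on_hand[A=46 B=58 C=27 D=23] avail[A=42 B=58 C=27 D=23] open={R2}
Step 4: commit R2 -> on_hand[A=42 B=58 C=27 D=23] avail[A=42 B=58 C=27 D=23] open={}
Step 5: reserve R3 A 4 -> on_hand[A=42 B=58 C=27 D=23] avail[A=38 B=58 C=27 D=23] open={R3}
Step 6: commit R3 -> on_hand[A=38 B=58 C=27 D=23] avail[A=38 B=58 C=27 D=23] open={}
Step 7: reserve R4 C 1 -> on_hand[A=38 B=58 C=27 D=23] avail[A=38 B=58 C=26 D=23] open={R4}
Step 8: reserve R5 D 4 -> on_hand[A=38 B=58 C=27 D=23] avail[A=38 B=58 C=26 D=19] open={R4,R5}
Step 9: cancel R5 -> on_hand[A=38 B=58 C=27 D=23] avail[A=38 B=58 C=26 D=23] open={R4}
Step 10: cancel R4 -> on_hand[A=38 B=58 C=27 D=23] avail[A=38 B=58 C=27 D=23] open={}
Step 11: reserve R6 A 1 -> on_hand[A=38 B=58 C=27 D=23] avail[A=37 B=58 C=27 D=23] open={R6}
Step 12: reserve R7 B 4 -> on_hand[A=38 B=58 C=27 D=23] avail[A=37 B=54 C=27 D=23] open={R6,R7}
Step 13: reserve R8 B 9 -> on_hand[A=38 B=58 C=27 D=23] avail[A=37 B=45 C=27 D=23] open={R6,R7,R8}
Step 14: commit R8 -> on_hand[A=38 B=49 C=27 D=23] avail[A=37 B=45 C=27 D=23] open={R6,R7}
Step 15: commit R7 -> on_hand[A=38 B=45 C=27 D=23] avail[A=37 B=45 C=27 D=23] open={R6}
Step 16: reserve R9 C 4 -> on_hand[A=38 B=45 C=27 D=23] avail[A=37 B=45 C=23 D=23] open={R6,R9}
Step 17: reserve R10 A 9 -> on_hand[A=38 B=45 C=27 D=23] avail[A=28 B=45 C=23 D=23] open={R10,R6,R9}
Final available[C] = 23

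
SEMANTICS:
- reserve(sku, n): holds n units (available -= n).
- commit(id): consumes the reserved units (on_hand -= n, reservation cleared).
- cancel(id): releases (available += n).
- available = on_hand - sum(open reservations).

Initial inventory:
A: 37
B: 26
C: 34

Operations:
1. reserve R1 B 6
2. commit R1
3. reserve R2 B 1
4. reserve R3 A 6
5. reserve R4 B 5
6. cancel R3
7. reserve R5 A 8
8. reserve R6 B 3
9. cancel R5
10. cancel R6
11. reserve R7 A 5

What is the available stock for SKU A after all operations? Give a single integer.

Step 1: reserve R1 B 6 -> on_hand[A=37 B=26 C=34] avail[A=37 B=20 C=34] open={R1}
Step 2: commit R1 -> on_hand[A=37 B=20 C=34] avail[A=37 B=20 C=34] open={}
Step 3: reserve R2 B 1 -> on_hand[A=37 B=20 C=34] avail[A=37 B=19 C=34] open={R2}
Step 4: reserve R3 A 6 -> on_hand[A=37 B=20 C=34] avail[A=31 B=19 C=34] open={R2,R3}
Step 5: reserve R4 B 5 -> on_hand[A=37 B=20 C=34] avail[A=31 B=14 C=34] open={R2,R3,R4}
Step 6: cancel R3 -> on_hand[A=37 B=20 C=34] avail[A=37 B=14 C=34] open={R2,R4}
Step 7: reserve R5 A 8 -> on_hand[A=37 B=20 C=34] avail[A=29 B=14 C=34] open={R2,R4,R5}
Step 8: reserve R6 B 3 -> on_hand[A=37 B=20 C=34] avail[A=29 B=11 C=34] open={R2,R4,R5,R6}
Step 9: cancel R5 -> on_hand[A=37 B=20 C=34] avail[A=37 B=11 C=34] open={R2,R4,R6}
Step 10: cancel R6 -> on_hand[A=37 B=20 C=34] avail[A=37 B=14 C=34] open={R2,R4}
Step 11: reserve R7 A 5 -> on_hand[A=37 B=20 C=34] avail[A=32 B=14 C=34] open={R2,R4,R7}
Final available[A] = 32

Answer: 32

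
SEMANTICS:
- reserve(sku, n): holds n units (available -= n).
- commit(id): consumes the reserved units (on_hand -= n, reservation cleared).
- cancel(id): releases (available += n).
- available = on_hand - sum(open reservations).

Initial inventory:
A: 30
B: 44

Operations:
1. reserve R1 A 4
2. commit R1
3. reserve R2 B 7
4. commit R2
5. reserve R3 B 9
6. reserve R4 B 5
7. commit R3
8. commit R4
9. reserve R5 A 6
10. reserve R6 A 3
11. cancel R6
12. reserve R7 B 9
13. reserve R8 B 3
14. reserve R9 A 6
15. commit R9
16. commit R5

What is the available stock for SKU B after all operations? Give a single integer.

Step 1: reserve R1 A 4 -> on_hand[A=30 B=44] avail[A=26 B=44] open={R1}
Step 2: commit R1 -> on_hand[A=26 B=44] avail[A=26 B=44] open={}
Step 3: reserve R2 B 7 -> on_hand[A=26 B=44] avail[A=26 B=37] open={R2}
Step 4: commit R2 -> on_hand[A=26 B=37] avail[A=26 B=37] open={}
Step 5: reserve R3 B 9 -> on_hand[A=26 B=37] avail[A=26 B=28] open={R3}
Step 6: reserve R4 B 5 -> on_hand[A=26 B=37] avail[A=26 B=23] open={R3,R4}
Step 7: commit R3 -> on_hand[A=26 B=28] avail[A=26 B=23] open={R4}
Step 8: commit R4 -> on_hand[A=26 B=23] avail[A=26 B=23] open={}
Step 9: reserve R5 A 6 -> on_hand[A=26 B=23] avail[A=20 B=23] open={R5}
Step 10: reserve R6 A 3 -> on_hand[A=26 B=23] avail[A=17 B=23] open={R5,R6}
Step 11: cancel R6 -> on_hand[A=26 B=23] avail[A=20 B=23] open={R5}
Step 12: reserve R7 B 9 -> on_hand[A=26 B=23] avail[A=20 B=14] open={R5,R7}
Step 13: reserve R8 B 3 -> on_hand[A=26 B=23] avail[A=20 B=11] open={R5,R7,R8}
Step 14: reserve R9 A 6 -> on_hand[A=26 B=23] avail[A=14 B=11] open={R5,R7,R8,R9}
Step 15: commit R9 -> on_hand[A=20 B=23] avail[A=14 B=11] open={R5,R7,R8}
Step 16: commit R5 -> on_hand[A=14 B=23] avail[A=14 B=11] open={R7,R8}
Final available[B] = 11

Answer: 11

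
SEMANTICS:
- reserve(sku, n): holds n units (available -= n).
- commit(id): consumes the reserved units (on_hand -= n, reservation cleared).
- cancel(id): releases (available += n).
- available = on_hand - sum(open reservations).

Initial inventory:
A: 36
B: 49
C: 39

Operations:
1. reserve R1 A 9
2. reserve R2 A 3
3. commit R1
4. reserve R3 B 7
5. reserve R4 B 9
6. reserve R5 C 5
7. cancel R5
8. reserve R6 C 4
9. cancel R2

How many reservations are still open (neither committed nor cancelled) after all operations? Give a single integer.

Step 1: reserve R1 A 9 -> on_hand[A=36 B=49 C=39] avail[A=27 B=49 C=39] open={R1}
Step 2: reserve R2 A 3 -> on_hand[A=36 B=49 C=39] avail[A=24 B=49 C=39] open={R1,R2}
Step 3: commit R1 -> on_hand[A=27 B=49 C=39] avail[A=24 B=49 C=39] open={R2}
Step 4: reserve R3 B 7 -> on_hand[A=27 B=49 C=39] avail[A=24 B=42 C=39] open={R2,R3}
Step 5: reserve R4 B 9 -> on_hand[A=27 B=49 C=39] avail[A=24 B=33 C=39] open={R2,R3,R4}
Step 6: reserve R5 C 5 -> on_hand[A=27 B=49 C=39] avail[A=24 B=33 C=34] open={R2,R3,R4,R5}
Step 7: cancel R5 -> on_hand[A=27 B=49 C=39] avail[A=24 B=33 C=39] open={R2,R3,R4}
Step 8: reserve R6 C 4 -> on_hand[A=27 B=49 C=39] avail[A=24 B=33 C=35] open={R2,R3,R4,R6}
Step 9: cancel R2 -> on_hand[A=27 B=49 C=39] avail[A=27 B=33 C=35] open={R3,R4,R6}
Open reservations: ['R3', 'R4', 'R6'] -> 3

Answer: 3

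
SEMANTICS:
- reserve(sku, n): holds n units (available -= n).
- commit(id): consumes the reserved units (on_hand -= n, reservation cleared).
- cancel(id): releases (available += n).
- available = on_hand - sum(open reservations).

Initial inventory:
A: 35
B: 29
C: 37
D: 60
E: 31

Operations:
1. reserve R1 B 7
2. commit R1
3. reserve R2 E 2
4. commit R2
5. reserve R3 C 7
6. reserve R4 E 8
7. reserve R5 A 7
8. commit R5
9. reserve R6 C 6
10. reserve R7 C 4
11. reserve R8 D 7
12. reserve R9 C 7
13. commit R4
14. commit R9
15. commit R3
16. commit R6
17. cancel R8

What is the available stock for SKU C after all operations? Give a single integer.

Step 1: reserve R1 B 7 -> on_hand[A=35 B=29 C=37 D=60 E=31] avail[A=35 B=22 C=37 D=60 E=31] open={R1}
Step 2: commit R1 -> on_hand[A=35 B=22 C=37 D=60 E=31] avail[A=35 B=22 C=37 D=60 E=31] open={}
Step 3: reserve R2 E 2 -> on_hand[A=35 B=22 C=37 D=60 E=31] avail[A=35 B=22 C=37 D=60 E=29] open={R2}
Step 4: commit R2 -> on_hand[A=35 B=22 C=37 D=60 E=29] avail[A=35 B=22 C=37 D=60 E=29] open={}
Step 5: reserve R3 C 7 -> on_hand[A=35 B=22 C=37 D=60 E=29] avail[A=35 B=22 C=30 D=60 E=29] open={R3}
Step 6: reserve R4 E 8 -> on_hand[A=35 B=22 C=37 D=60 E=29] avail[A=35 B=22 C=30 D=60 E=21] open={R3,R4}
Step 7: reserve R5 A 7 -> on_hand[A=35 B=22 C=37 D=60 E=29] avail[A=28 B=22 C=30 D=60 E=21] open={R3,R4,R5}
Step 8: commit R5 -> on_hand[A=28 B=22 C=37 D=60 E=29] avail[A=28 B=22 C=30 D=60 E=21] open={R3,R4}
Step 9: reserve R6 C 6 -> on_hand[A=28 B=22 C=37 D=60 E=29] avail[A=28 B=22 C=24 D=60 E=21] open={R3,R4,R6}
Step 10: reserve R7 C 4 -> on_hand[A=28 B=22 C=37 D=60 E=29] avail[A=28 B=22 C=20 D=60 E=21] open={R3,R4,R6,R7}
Step 11: reserve R8 D 7 -> on_hand[A=28 B=22 C=37 D=60 E=29] avail[A=28 B=22 C=20 D=53 E=21] open={R3,R4,R6,R7,R8}
Step 12: reserve R9 C 7 -> on_hand[A=28 B=22 C=37 D=60 E=29] avail[A=28 B=22 C=13 D=53 E=21] open={R3,R4,R6,R7,R8,R9}
Step 13: commit R4 -> on_hand[A=28 B=22 C=37 D=60 E=21] avail[A=28 B=22 C=13 D=53 E=21] open={R3,R6,R7,R8,R9}
Step 14: commit R9 -> on_hand[A=28 B=22 C=30 D=60 E=21] avail[A=28 B=22 C=13 D=53 E=21] open={R3,R6,R7,R8}
Step 15: commit R3 -> on_hand[A=28 B=22 C=23 D=60 E=21] avail[A=28 B=22 C=13 D=53 E=21] open={R6,R7,R8}
Step 16: commit R6 -> on_hand[A=28 B=22 C=17 D=60 E=21] avail[A=28 B=22 C=13 D=53 E=21] open={R7,R8}
Step 17: cancel R8 -> on_hand[A=28 B=22 C=17 D=60 E=21] avail[A=28 B=22 C=13 D=60 E=21] open={R7}
Final available[C] = 13

Answer: 13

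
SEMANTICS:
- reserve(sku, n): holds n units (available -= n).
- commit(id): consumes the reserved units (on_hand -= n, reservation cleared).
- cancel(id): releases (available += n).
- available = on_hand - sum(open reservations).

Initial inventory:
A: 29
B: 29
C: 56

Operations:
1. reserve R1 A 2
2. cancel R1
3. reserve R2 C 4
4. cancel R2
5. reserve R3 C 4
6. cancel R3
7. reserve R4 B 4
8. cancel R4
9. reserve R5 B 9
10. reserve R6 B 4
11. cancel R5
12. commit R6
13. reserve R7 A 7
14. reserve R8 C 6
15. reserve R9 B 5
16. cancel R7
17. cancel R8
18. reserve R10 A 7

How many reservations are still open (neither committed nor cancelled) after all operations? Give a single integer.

Answer: 2

Derivation:
Step 1: reserve R1 A 2 -> on_hand[A=29 B=29 C=56] avail[A=27 B=29 C=56] open={R1}
Step 2: cancel R1 -> on_hand[A=29 B=29 C=56] avail[A=29 B=29 C=56] open={}
Step 3: reserve R2 C 4 -> on_hand[A=29 B=29 C=56] avail[A=29 B=29 C=52] open={R2}
Step 4: cancel R2 -> on_hand[A=29 B=29 C=56] avail[A=29 B=29 C=56] open={}
Step 5: reserve R3 C 4 -> on_hand[A=29 B=29 C=56] avail[A=29 B=29 C=52] open={R3}
Step 6: cancel R3 -> on_hand[A=29 B=29 C=56] avail[A=29 B=29 C=56] open={}
Step 7: reserve R4 B 4 -> on_hand[A=29 B=29 C=56] avail[A=29 B=25 C=56] open={R4}
Step 8: cancel R4 -> on_hand[A=29 B=29 C=56] avail[A=29 B=29 C=56] open={}
Step 9: reserve R5 B 9 -> on_hand[A=29 B=29 C=56] avail[A=29 B=20 C=56] open={R5}
Step 10: reserve R6 B 4 -> on_hand[A=29 B=29 C=56] avail[A=29 B=16 C=56] open={R5,R6}
Step 11: cancel R5 -> on_hand[A=29 B=29 C=56] avail[A=29 B=25 C=56] open={R6}
Step 12: commit R6 -> on_hand[A=29 B=25 C=56] avail[A=29 B=25 C=56] open={}
Step 13: reserve R7 A 7 -> on_hand[A=29 B=25 C=56] avail[A=22 B=25 C=56] open={R7}
Step 14: reserve R8 C 6 -> on_hand[A=29 B=25 C=56] avail[A=22 B=25 C=50] open={R7,R8}
Step 15: reserve R9 B 5 -> on_hand[A=29 B=25 C=56] avail[A=22 B=20 C=50] open={R7,R8,R9}
Step 16: cancel R7 -> on_hand[A=29 B=25 C=56] avail[A=29 B=20 C=50] open={R8,R9}
Step 17: cancel R8 -> on_hand[A=29 B=25 C=56] avail[A=29 B=20 C=56] open={R9}
Step 18: reserve R10 A 7 -> on_hand[A=29 B=25 C=56] avail[A=22 B=20 C=56] open={R10,R9}
Open reservations: ['R10', 'R9'] -> 2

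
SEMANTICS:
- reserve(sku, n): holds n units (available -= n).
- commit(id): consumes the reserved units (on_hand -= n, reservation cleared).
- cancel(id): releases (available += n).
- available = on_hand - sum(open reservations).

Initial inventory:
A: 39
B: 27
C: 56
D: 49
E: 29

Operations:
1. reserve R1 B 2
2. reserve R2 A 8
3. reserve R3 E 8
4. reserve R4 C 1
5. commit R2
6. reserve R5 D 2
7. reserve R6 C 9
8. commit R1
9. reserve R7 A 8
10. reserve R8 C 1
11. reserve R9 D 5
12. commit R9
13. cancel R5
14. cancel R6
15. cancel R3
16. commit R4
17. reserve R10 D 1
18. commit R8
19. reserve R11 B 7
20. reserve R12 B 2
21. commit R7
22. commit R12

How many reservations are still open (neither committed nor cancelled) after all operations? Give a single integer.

Answer: 2

Derivation:
Step 1: reserve R1 B 2 -> on_hand[A=39 B=27 C=56 D=49 E=29] avail[A=39 B=25 C=56 D=49 E=29] open={R1}
Step 2: reserve R2 A 8 -> on_hand[A=39 B=27 C=56 D=49 E=29] avail[A=31 B=25 C=56 D=49 E=29] open={R1,R2}
Step 3: reserve R3 E 8 -> on_hand[A=39 B=27 C=56 D=49 E=29] avail[A=31 B=25 C=56 D=49 E=21] open={R1,R2,R3}
Step 4: reserve R4 C 1 -> on_hand[A=39 B=27 C=56 D=49 E=29] avail[A=31 B=25 C=55 D=49 E=21] open={R1,R2,R3,R4}
Step 5: commit R2 -> on_hand[A=31 B=27 C=56 D=49 E=29] avail[A=31 B=25 C=55 D=49 E=21] open={R1,R3,R4}
Step 6: reserve R5 D 2 -> on_hand[A=31 B=27 C=56 D=49 E=29] avail[A=31 B=25 C=55 D=47 E=21] open={R1,R3,R4,R5}
Step 7: reserve R6 C 9 -> on_hand[A=31 B=27 C=56 D=49 E=29] avail[A=31 B=25 C=46 D=47 E=21] open={R1,R3,R4,R5,R6}
Step 8: commit R1 -> on_hand[A=31 B=25 C=56 D=49 E=29] avail[A=31 B=25 C=46 D=47 E=21] open={R3,R4,R5,R6}
Step 9: reserve R7 A 8 -> on_hand[A=31 B=25 C=56 D=49 E=29] avail[A=23 B=25 C=46 D=47 E=21] open={R3,R4,R5,R6,R7}
Step 10: reserve R8 C 1 -> on_hand[A=31 B=25 C=56 D=49 E=29] avail[A=23 B=25 C=45 D=47 E=21] open={R3,R4,R5,R6,R7,R8}
Step 11: reserve R9 D 5 -> on_hand[A=31 B=25 C=56 D=49 E=29] avail[A=23 B=25 C=45 D=42 E=21] open={R3,R4,R5,R6,R7,R8,R9}
Step 12: commit R9 -> on_hand[A=31 B=25 C=56 D=44 E=29] avail[A=23 B=25 C=45 D=42 E=21] open={R3,R4,R5,R6,R7,R8}
Step 13: cancel R5 -> on_hand[A=31 B=25 C=56 D=44 E=29] avail[A=23 B=25 C=45 D=44 E=21] open={R3,R4,R6,R7,R8}
Step 14: cancel R6 -> on_hand[A=31 B=25 C=56 D=44 E=29] avail[A=23 B=25 C=54 D=44 E=21] open={R3,R4,R7,R8}
Step 15: cancel R3 -> on_hand[A=31 B=25 C=56 D=44 E=29] avail[A=23 B=25 C=54 D=44 E=29] open={R4,R7,R8}
Step 16: commit R4 -> on_hand[A=31 B=25 C=55 D=44 E=29] avail[A=23 B=25 C=54 D=44 E=29] open={R7,R8}
Step 17: reserve R10 D 1 -> on_hand[A=31 B=25 C=55 D=44 E=29] avail[A=23 B=25 C=54 D=43 E=29] open={R10,R7,R8}
Step 18: commit R8 -> on_hand[A=31 B=25 C=54 D=44 E=29] avail[A=23 B=25 C=54 D=43 E=29] open={R10,R7}
Step 19: reserve R11 B 7 -> on_hand[A=31 B=25 C=54 D=44 E=29] avail[A=23 B=18 C=54 D=43 E=29] open={R10,R11,R7}
Step 20: reserve R12 B 2 -> on_hand[A=31 B=25 C=54 D=44 E=29] avail[A=23 B=16 C=54 D=43 E=29] open={R10,R11,R12,R7}
Step 21: commit R7 -> on_hand[A=23 B=25 C=54 D=44 E=29] avail[A=23 B=16 C=54 D=43 E=29] open={R10,R11,R12}
Step 22: commit R12 -> on_hand[A=23 B=23 C=54 D=44 E=29] avail[A=23 B=16 C=54 D=43 E=29] open={R10,R11}
Open reservations: ['R10', 'R11'] -> 2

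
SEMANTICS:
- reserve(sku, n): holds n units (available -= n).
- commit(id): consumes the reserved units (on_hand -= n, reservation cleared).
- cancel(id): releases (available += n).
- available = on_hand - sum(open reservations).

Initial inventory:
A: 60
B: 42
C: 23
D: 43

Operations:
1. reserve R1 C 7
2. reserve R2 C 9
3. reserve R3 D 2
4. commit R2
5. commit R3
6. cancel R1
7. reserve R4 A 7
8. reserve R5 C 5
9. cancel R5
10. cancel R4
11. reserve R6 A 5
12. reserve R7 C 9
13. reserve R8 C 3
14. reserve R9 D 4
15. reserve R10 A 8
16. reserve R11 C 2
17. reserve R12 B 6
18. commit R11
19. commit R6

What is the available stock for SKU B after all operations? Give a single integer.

Answer: 36

Derivation:
Step 1: reserve R1 C 7 -> on_hand[A=60 B=42 C=23 D=43] avail[A=60 B=42 C=16 D=43] open={R1}
Step 2: reserve R2 C 9 -> on_hand[A=60 B=42 C=23 D=43] avail[A=60 B=42 C=7 D=43] open={R1,R2}
Step 3: reserve R3 D 2 -> on_hand[A=60 B=42 C=23 D=43] avail[A=60 B=42 C=7 D=41] open={R1,R2,R3}
Step 4: commit R2 -> on_hand[A=60 B=42 C=14 D=43] avail[A=60 B=42 C=7 D=41] open={R1,R3}
Step 5: commit R3 -> on_hand[A=60 B=42 C=14 D=41] avail[A=60 B=42 C=7 D=41] open={R1}
Step 6: cancel R1 -> on_hand[A=60 B=42 C=14 D=41] avail[A=60 B=42 C=14 D=41] open={}
Step 7: reserve R4 A 7 -> on_hand[A=60 B=42 C=14 D=41] avail[A=53 B=42 C=14 D=41] open={R4}
Step 8: reserve R5 C 5 -> on_hand[A=60 B=42 C=14 D=41] avail[A=53 B=42 C=9 D=41] open={R4,R5}
Step 9: cancel R5 -> on_hand[A=60 B=42 C=14 D=41] avail[A=53 B=42 C=14 D=41] open={R4}
Step 10: cancel R4 -> on_hand[A=60 B=42 C=14 D=41] avail[A=60 B=42 C=14 D=41] open={}
Step 11: reserve R6 A 5 -> on_hand[A=60 B=42 C=14 D=41] avail[A=55 B=42 C=14 D=41] open={R6}
Step 12: reserve R7 C 9 -> on_hand[A=60 B=42 C=14 D=41] avail[A=55 B=42 C=5 D=41] open={R6,R7}
Step 13: reserve R8 C 3 -> on_hand[A=60 B=42 C=14 D=41] avail[A=55 B=42 C=2 D=41] open={R6,R7,R8}
Step 14: reserve R9 D 4 -> on_hand[A=60 B=42 C=14 D=41] avail[A=55 B=42 C=2 D=37] open={R6,R7,R8,R9}
Step 15: reserve R10 A 8 -> on_hand[A=60 B=42 C=14 D=41] avail[A=47 B=42 C=2 D=37] open={R10,R6,R7,R8,R9}
Step 16: reserve R11 C 2 -> on_hand[A=60 B=42 C=14 D=41] avail[A=47 B=42 C=0 D=37] open={R10,R11,R6,R7,R8,R9}
Step 17: reserve R12 B 6 -> on_hand[A=60 B=42 C=14 D=41] avail[A=47 B=36 C=0 D=37] open={R10,R11,R12,R6,R7,R8,R9}
Step 18: commit R11 -> on_hand[A=60 B=42 C=12 D=41] avail[A=47 B=36 C=0 D=37] open={R10,R12,R6,R7,R8,R9}
Step 19: commit R6 -> on_hand[A=55 B=42 C=12 D=41] avail[A=47 B=36 C=0 D=37] open={R10,R12,R7,R8,R9}
Final available[B] = 36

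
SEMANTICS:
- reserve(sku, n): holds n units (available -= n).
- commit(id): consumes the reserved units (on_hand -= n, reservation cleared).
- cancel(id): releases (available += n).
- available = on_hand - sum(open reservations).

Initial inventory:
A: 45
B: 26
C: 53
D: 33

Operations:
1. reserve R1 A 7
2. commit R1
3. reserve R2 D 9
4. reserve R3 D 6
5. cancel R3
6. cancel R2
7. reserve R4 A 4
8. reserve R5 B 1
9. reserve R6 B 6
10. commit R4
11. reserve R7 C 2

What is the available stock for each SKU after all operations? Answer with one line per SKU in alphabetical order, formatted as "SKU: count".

Answer: A: 34
B: 19
C: 51
D: 33

Derivation:
Step 1: reserve R1 A 7 -> on_hand[A=45 B=26 C=53 D=33] avail[A=38 B=26 C=53 D=33] open={R1}
Step 2: commit R1 -> on_hand[A=38 B=26 C=53 D=33] avail[A=38 B=26 C=53 D=33] open={}
Step 3: reserve R2 D 9 -> on_hand[A=38 B=26 C=53 D=33] avail[A=38 B=26 C=53 D=24] open={R2}
Step 4: reserve R3 D 6 -> on_hand[A=38 B=26 C=53 D=33] avail[A=38 B=26 C=53 D=18] open={R2,R3}
Step 5: cancel R3 -> on_hand[A=38 B=26 C=53 D=33] avail[A=38 B=26 C=53 D=24] open={R2}
Step 6: cancel R2 -> on_hand[A=38 B=26 C=53 D=33] avail[A=38 B=26 C=53 D=33] open={}
Step 7: reserve R4 A 4 -> on_hand[A=38 B=26 C=53 D=33] avail[A=34 B=26 C=53 D=33] open={R4}
Step 8: reserve R5 B 1 -> on_hand[A=38 B=26 C=53 D=33] avail[A=34 B=25 C=53 D=33] open={R4,R5}
Step 9: reserve R6 B 6 -> on_hand[A=38 B=26 C=53 D=33] avail[A=34 B=19 C=53 D=33] open={R4,R5,R6}
Step 10: commit R4 -> on_hand[A=34 B=26 C=53 D=33] avail[A=34 B=19 C=53 D=33] open={R5,R6}
Step 11: reserve R7 C 2 -> on_hand[A=34 B=26 C=53 D=33] avail[A=34 B=19 C=51 D=33] open={R5,R6,R7}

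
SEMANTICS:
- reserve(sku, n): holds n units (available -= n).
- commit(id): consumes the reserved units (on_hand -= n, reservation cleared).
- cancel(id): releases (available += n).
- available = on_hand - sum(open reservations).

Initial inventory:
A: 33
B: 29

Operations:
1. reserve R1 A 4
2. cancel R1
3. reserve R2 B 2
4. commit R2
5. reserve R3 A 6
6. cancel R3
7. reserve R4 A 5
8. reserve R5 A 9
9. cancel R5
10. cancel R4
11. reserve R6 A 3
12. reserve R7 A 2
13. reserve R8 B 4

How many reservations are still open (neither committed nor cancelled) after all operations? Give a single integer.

Step 1: reserve R1 A 4 -> on_hand[A=33 B=29] avail[A=29 B=29] open={R1}
Step 2: cancel R1 -> on_hand[A=33 B=29] avail[A=33 B=29] open={}
Step 3: reserve R2 B 2 -> on_hand[A=33 B=29] avail[A=33 B=27] open={R2}
Step 4: commit R2 -> on_hand[A=33 B=27] avail[A=33 B=27] open={}
Step 5: reserve R3 A 6 -> on_hand[A=33 B=27] avail[A=27 B=27] open={R3}
Step 6: cancel R3 -> on_hand[A=33 B=27] avail[A=33 B=27] open={}
Step 7: reserve R4 A 5 -> on_hand[A=33 B=27] avail[A=28 B=27] open={R4}
Step 8: reserve R5 A 9 -> on_hand[A=33 B=27] avail[A=19 B=27] open={R4,R5}
Step 9: cancel R5 -> on_hand[A=33 B=27] avail[A=28 B=27] open={R4}
Step 10: cancel R4 -> on_hand[A=33 B=27] avail[A=33 B=27] open={}
Step 11: reserve R6 A 3 -> on_hand[A=33 B=27] avail[A=30 B=27] open={R6}
Step 12: reserve R7 A 2 -> on_hand[A=33 B=27] avail[A=28 B=27] open={R6,R7}
Step 13: reserve R8 B 4 -> on_hand[A=33 B=27] avail[A=28 B=23] open={R6,R7,R8}
Open reservations: ['R6', 'R7', 'R8'] -> 3

Answer: 3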